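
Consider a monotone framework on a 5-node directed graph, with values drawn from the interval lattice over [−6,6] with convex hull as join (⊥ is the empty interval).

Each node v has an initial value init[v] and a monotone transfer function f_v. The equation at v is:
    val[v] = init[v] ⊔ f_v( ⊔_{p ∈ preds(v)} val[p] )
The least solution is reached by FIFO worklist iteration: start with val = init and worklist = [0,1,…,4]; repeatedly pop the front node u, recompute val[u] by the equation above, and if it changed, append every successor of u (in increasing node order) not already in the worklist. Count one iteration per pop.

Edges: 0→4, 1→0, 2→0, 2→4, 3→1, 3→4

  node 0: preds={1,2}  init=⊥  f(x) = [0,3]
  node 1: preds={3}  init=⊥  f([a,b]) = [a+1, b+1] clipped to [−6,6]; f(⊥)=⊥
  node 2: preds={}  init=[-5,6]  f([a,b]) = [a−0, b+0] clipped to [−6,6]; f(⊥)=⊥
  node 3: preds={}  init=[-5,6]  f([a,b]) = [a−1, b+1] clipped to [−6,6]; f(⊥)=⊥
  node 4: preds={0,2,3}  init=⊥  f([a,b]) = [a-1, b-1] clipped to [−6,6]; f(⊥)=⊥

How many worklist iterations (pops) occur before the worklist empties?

Trace (6 dequeues):
  [1] u=0 | in [-5,6] | out [0,3] | prev ⊥ | push {}
  [2] u=1 | in [-5,6] | out [-4,6] | prev ⊥ | push {0}
  [3] u=2 | in ⊥ | out [-5,6] | ==
  [4] u=3 | in ⊥ | out [-5,6] | ==
  [5] u=4 | in [-5,6] | out [-6,5] | prev ⊥ | push {}
  [6] u=0 | in [-5,6] | out [0,3] | ==

Converged values:
  [0] [0,3]
  [1] [-4,6]
  [2] [-5,6]
  [3] [-5,6]
  [4] [-6,5]

6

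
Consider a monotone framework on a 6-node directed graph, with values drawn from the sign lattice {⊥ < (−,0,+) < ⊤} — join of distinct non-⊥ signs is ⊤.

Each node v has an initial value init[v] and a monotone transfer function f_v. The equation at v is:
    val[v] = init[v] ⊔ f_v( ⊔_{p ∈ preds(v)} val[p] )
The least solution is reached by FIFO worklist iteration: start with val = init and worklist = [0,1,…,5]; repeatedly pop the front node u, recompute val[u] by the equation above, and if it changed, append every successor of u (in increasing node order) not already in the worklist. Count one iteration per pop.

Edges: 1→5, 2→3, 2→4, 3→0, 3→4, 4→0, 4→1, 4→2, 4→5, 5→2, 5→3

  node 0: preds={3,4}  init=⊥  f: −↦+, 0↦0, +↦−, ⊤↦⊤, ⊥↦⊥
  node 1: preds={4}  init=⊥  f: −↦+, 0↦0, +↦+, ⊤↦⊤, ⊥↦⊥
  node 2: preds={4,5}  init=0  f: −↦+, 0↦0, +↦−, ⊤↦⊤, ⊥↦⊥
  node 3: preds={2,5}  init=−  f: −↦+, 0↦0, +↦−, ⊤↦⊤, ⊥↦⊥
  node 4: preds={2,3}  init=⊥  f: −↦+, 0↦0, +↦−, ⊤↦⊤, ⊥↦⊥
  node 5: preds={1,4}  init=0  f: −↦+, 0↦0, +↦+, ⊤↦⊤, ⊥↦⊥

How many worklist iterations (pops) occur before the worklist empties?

12

Iteration log — 12 steps:
  step 1. node 0  ⊔preds=−  new=+  old=⊥  +wl: 
  step 2. node 1  ⊔preds=⊥  new=⊥  stable
  step 3. node 2  ⊔preds=0  new=0  stable
  step 4. node 3  ⊔preds=0  new=⊤  old=−  +wl: 0
  step 5. node 4  ⊔preds=⊤  new=⊤  old=⊥  +wl: 1,2
  step 6. node 5  ⊔preds=⊤  new=⊤  old=0  +wl: 3
  step 7. node 0  ⊔preds=⊤  new=⊤  old=+  +wl: 
  step 8. node 1  ⊔preds=⊤  new=⊤  old=⊥  +wl: 5
  step 9. node 2  ⊔preds=⊤  new=⊤  old=0  +wl: 4
  step 10. node 3  ⊔preds=⊤  new=⊤  stable
  step 11. node 5  ⊔preds=⊤  new=⊤  stable
  step 12. node 4  ⊔preds=⊤  new=⊤  stable

Least fixpoint reached:
  node 0: ⊤
  node 1: ⊤
  node 2: ⊤
  node 3: ⊤
  node 4: ⊤
  node 5: ⊤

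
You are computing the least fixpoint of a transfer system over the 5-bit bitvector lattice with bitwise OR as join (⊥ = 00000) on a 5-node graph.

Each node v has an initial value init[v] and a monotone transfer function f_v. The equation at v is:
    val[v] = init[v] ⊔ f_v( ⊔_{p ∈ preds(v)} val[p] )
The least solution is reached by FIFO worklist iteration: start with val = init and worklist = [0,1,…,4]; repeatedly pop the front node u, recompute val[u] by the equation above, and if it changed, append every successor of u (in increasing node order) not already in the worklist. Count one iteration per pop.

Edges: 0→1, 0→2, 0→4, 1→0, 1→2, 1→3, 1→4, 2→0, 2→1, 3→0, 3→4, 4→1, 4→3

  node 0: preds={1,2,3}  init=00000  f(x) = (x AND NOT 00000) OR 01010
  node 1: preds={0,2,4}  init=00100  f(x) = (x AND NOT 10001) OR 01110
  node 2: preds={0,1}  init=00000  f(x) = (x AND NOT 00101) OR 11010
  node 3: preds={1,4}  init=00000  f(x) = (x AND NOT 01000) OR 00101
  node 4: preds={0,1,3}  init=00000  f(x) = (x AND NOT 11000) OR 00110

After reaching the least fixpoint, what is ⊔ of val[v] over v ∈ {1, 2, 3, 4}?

Worklist (10 pops):
  #1 pop 0: in=00100 → 01110 (was 00000); enqueue []
  #2 pop 1: in=01110 → 01110 (was 00100); enqueue [0]
  #3 pop 2: in=01110 → 11010 (was 00000); enqueue [1]
  #4 pop 3: in=01110 → 00111 (was 00000); enqueue []
  #5 pop 4: in=01111 → 00111 (was 00000); enqueue [3]
  #6 pop 0: in=11111 → 11111 (was 01110); enqueue [2,4]
  #7 pop 1: in=11111 → 01110 (no change)
  #8 pop 3: in=01111 → 00111 (no change)
  #9 pop 2: in=11111 → 11010 (no change)
  #10 pop 4: in=11111 → 00111 (no change)

Fixpoint:
  val[0] = 11111
  val[1] = 01110
  val[2] = 11010
  val[3] = 00111
  val[4] = 00111

11111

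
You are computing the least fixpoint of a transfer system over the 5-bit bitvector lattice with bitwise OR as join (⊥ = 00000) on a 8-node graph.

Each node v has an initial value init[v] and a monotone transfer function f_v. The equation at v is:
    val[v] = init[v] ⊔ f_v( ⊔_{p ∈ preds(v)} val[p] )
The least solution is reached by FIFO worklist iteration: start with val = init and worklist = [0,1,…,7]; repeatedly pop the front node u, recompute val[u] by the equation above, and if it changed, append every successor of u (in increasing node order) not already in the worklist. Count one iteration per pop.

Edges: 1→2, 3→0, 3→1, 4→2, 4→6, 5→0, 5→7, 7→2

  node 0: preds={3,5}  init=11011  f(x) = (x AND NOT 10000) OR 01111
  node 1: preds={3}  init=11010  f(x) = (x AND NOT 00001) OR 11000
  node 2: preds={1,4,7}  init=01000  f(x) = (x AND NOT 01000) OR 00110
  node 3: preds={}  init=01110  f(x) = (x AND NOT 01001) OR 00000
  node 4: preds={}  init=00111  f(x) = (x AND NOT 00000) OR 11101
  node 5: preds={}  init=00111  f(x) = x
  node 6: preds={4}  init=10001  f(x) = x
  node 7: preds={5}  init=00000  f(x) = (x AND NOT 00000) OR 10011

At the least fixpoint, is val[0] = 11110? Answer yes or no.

Worklist (9 pops):
  #1 pop 0: in=01111 → 11111 (was 11011); enqueue []
  #2 pop 1: in=01110 → 11110 (was 11010); enqueue []
  #3 pop 2: in=11111 → 11111 (was 01000); enqueue []
  #4 pop 3: in=00000 → 01110 (no change)
  #5 pop 4: in=00000 → 11111 (was 00111); enqueue [2]
  #6 pop 5: in=00000 → 00111 (no change)
  #7 pop 6: in=11111 → 11111 (was 10001); enqueue []
  #8 pop 7: in=00111 → 10111 (was 00000); enqueue []
  #9 pop 2: in=11111 → 11111 (no change)

Fixpoint:
  val[0] = 11111
  val[1] = 11110
  val[2] = 11111
  val[3] = 01110
  val[4] = 11111
  val[5] = 00111
  val[6] = 11111
  val[7] = 10111

no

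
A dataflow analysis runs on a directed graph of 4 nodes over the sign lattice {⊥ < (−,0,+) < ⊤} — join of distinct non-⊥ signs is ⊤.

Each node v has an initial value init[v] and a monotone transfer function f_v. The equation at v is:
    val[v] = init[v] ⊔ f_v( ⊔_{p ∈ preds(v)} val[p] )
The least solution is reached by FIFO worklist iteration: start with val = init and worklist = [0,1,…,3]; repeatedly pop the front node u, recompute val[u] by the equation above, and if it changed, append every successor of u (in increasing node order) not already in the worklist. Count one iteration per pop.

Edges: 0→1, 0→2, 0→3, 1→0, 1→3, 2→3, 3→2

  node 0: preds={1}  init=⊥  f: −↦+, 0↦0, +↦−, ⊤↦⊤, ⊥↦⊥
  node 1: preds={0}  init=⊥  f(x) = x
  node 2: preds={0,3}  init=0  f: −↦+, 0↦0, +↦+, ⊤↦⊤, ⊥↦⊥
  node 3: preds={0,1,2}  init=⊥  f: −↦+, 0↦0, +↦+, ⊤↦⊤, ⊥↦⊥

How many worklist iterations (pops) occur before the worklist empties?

Worklist (5 pops):
  #1 pop 0: in=⊥ → ⊥ (no change)
  #2 pop 1: in=⊥ → ⊥ (no change)
  #3 pop 2: in=⊥ → 0 (no change)
  #4 pop 3: in=0 → 0 (was ⊥); enqueue [2]
  #5 pop 2: in=0 → 0 (no change)

Fixpoint:
  val[0] = ⊥
  val[1] = ⊥
  val[2] = 0
  val[3] = 0

5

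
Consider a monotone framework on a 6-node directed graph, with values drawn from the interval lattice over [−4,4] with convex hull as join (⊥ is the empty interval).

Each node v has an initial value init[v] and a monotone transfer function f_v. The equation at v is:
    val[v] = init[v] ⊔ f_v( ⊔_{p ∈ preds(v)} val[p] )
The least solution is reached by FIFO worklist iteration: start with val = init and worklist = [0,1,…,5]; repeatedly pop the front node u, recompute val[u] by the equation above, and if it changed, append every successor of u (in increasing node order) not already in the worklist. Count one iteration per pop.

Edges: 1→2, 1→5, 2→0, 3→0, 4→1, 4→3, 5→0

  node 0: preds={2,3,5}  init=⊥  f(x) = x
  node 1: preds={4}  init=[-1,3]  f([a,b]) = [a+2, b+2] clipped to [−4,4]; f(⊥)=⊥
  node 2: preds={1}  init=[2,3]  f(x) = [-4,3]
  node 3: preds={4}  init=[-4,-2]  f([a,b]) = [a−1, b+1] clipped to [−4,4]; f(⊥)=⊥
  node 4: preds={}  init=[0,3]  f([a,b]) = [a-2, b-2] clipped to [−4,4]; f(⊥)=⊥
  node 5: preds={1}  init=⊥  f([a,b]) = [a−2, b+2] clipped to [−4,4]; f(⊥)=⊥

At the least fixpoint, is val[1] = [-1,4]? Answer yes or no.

yes

Worklist (7 pops):
  #1 pop 0: in=[-4,3] → [-4,3] (was ⊥); enqueue []
  #2 pop 1: in=[0,3] → [-1,4] (was [-1,3]); enqueue []
  #3 pop 2: in=[-1,4] → [-4,3] (was [2,3]); enqueue [0]
  #4 pop 3: in=[0,3] → [-4,4] (was [-4,-2]); enqueue []
  #5 pop 4: in=⊥ → [0,3] (no change)
  #6 pop 5: in=[-1,4] → [-3,4] (was ⊥); enqueue []
  #7 pop 0: in=[-4,4] → [-4,4] (was [-4,3]); enqueue []

Fixpoint:
  val[0] = [-4,4]
  val[1] = [-1,4]
  val[2] = [-4,3]
  val[3] = [-4,4]
  val[4] = [0,3]
  val[5] = [-3,4]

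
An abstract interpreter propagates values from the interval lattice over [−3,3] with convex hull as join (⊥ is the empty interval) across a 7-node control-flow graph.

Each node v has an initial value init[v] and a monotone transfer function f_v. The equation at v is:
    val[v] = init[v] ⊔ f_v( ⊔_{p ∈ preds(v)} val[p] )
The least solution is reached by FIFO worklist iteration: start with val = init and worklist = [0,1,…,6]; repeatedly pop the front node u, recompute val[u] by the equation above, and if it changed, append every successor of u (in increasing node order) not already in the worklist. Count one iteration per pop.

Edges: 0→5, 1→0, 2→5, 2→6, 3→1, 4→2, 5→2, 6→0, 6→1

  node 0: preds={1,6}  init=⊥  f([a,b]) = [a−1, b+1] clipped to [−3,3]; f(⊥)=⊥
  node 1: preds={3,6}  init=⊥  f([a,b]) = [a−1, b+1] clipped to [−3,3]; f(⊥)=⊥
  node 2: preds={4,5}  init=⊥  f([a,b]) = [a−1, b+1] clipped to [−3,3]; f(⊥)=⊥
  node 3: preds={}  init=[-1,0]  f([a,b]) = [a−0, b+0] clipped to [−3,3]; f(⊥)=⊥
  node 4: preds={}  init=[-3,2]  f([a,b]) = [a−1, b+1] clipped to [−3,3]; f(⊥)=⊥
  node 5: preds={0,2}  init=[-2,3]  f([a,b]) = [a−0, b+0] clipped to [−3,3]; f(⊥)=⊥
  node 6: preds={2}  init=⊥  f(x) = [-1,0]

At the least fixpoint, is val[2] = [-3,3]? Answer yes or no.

Worklist (11 pops):
  #1 pop 0: in=⊥ → ⊥ (no change)
  #2 pop 1: in=[-1,0] → [-2,1] (was ⊥); enqueue [0]
  #3 pop 2: in=[-3,3] → [-3,3] (was ⊥); enqueue []
  #4 pop 3: in=⊥ → [-1,0] (no change)
  #5 pop 4: in=⊥ → [-3,2] (no change)
  #6 pop 5: in=[-3,3] → [-3,3] (was [-2,3]); enqueue [2]
  #7 pop 6: in=[-3,3] → [-1,0] (was ⊥); enqueue [1]
  #8 pop 0: in=[-2,1] → [-3,2] (was ⊥); enqueue [5]
  #9 pop 2: in=[-3,3] → [-3,3] (no change)
  #10 pop 1: in=[-1,0] → [-2,1] (no change)
  #11 pop 5: in=[-3,3] → [-3,3] (no change)

Fixpoint:
  val[0] = [-3,2]
  val[1] = [-2,1]
  val[2] = [-3,3]
  val[3] = [-1,0]
  val[4] = [-3,2]
  val[5] = [-3,3]
  val[6] = [-1,0]

yes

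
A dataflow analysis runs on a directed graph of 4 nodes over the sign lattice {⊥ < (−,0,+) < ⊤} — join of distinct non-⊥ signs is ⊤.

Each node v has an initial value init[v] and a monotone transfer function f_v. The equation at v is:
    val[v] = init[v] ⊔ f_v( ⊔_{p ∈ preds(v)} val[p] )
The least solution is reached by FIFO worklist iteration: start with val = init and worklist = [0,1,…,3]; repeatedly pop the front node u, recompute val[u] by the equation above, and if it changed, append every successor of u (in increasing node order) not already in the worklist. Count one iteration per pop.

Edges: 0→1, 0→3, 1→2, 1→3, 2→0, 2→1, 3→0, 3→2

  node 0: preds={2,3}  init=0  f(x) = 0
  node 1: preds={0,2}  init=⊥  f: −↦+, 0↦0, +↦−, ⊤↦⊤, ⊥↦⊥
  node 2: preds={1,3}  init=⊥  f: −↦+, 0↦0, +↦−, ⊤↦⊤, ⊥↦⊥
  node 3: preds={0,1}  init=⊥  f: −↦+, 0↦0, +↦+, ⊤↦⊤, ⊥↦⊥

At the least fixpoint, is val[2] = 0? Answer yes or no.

yes

Worklist (7 pops):
  #1 pop 0: in=⊥ → 0 (no change)
  #2 pop 1: in=0 → 0 (was ⊥); enqueue []
  #3 pop 2: in=0 → 0 (was ⊥); enqueue [0,1]
  #4 pop 3: in=0 → 0 (was ⊥); enqueue [2]
  #5 pop 0: in=0 → 0 (no change)
  #6 pop 1: in=0 → 0 (no change)
  #7 pop 2: in=0 → 0 (no change)

Fixpoint:
  val[0] = 0
  val[1] = 0
  val[2] = 0
  val[3] = 0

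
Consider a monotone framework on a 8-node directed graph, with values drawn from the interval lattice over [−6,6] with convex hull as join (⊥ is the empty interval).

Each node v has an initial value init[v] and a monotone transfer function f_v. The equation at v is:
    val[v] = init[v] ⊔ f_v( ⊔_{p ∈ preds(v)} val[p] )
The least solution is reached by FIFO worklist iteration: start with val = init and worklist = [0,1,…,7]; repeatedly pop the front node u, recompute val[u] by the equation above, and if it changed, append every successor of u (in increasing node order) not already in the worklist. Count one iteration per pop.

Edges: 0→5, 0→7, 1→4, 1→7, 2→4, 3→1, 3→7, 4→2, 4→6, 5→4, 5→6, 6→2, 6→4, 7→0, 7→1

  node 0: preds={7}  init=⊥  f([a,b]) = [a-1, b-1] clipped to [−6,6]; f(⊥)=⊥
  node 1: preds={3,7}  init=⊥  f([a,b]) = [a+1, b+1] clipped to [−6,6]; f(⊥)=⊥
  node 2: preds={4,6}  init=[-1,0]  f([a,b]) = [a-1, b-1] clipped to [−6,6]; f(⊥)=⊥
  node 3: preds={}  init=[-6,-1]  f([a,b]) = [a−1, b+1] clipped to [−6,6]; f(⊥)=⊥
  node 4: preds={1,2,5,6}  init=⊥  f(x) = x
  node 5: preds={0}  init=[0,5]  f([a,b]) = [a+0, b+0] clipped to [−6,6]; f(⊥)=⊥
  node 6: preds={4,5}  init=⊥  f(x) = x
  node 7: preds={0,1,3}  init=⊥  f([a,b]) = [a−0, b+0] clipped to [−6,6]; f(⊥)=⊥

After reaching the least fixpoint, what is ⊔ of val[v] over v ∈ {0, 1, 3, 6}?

[-6,6]

Worklist (52 pops):
  #1 pop 0: in=⊥ → ⊥ (no change)
  #2 pop 1: in=[-6,-1] → [-5,0] (was ⊥); enqueue []
  #3 pop 2: in=⊥ → [-1,0] (no change)
  #4 pop 3: in=⊥ → [-6,-1] (no change)
  #5 pop 4: in=[-5,5] → [-5,5] (was ⊥); enqueue [2]
  #6 pop 5: in=⊥ → [0,5] (no change)
  #7 pop 6: in=[-5,5] → [-5,5] (was ⊥); enqueue [4]
  #8 pop 7: in=[-6,0] → [-6,0] (was ⊥); enqueue [0,1]
  #9 pop 2: in=[-5,5] → [-6,4] (was [-1,0]); enqueue []
  #10 pop 4: in=[-6,5] → [-6,5] (was [-5,5]); enqueue [2,6]
  #11 pop 0: in=[-6,0] → [-6,-1] (was ⊥); enqueue [5,7]
  #12 pop 1: in=[-6,0] → [-5,1] (was [-5,0]); enqueue [4]
  #13 pop 2: in=[-6,5] → [-6,4] (no change)
  #14 pop 6: in=[-6,5] → [-6,5] (was [-5,5]); enqueue [2]
  #15 pop 5: in=[-6,-1] → [-6,5] (was [0,5]); enqueue [6]
  #16 pop 7: in=[-6,1] → [-6,1] (was [-6,0]); enqueue [0,1]
  #17 pop 4: in=[-6,5] → [-6,5] (no change)
  #18 pop 2: in=[-6,5] → [-6,4] (no change)
  #19 pop 6: in=[-6,5] → [-6,5] (no change)
  #20 pop 0: in=[-6,1] → [-6,0] (was [-6,-1]); enqueue [5,7]
  #21 pop 1: in=[-6,1] → [-5,2] (was [-5,1]); enqueue [4]
  #22 pop 5: in=[-6,0] → [-6,5] (no change)
  #23 pop 7: in=[-6,2] → [-6,2] (was [-6,1]); enqueue [0,1]
  #24 pop 4: in=[-6,5] → [-6,5] (no change)
  #25 pop 0: in=[-6,2] → [-6,1] (was [-6,0]); enqueue [5,7]
  #26 pop 1: in=[-6,2] → [-5,3] (was [-5,2]); enqueue [4]
  #27 pop 5: in=[-6,1] → [-6,5] (no change)
  #28 pop 7: in=[-6,3] → [-6,3] (was [-6,2]); enqueue [0,1]
  #29 pop 4: in=[-6,5] → [-6,5] (no change)
  #30 pop 0: in=[-6,3] → [-6,2] (was [-6,1]); enqueue [5,7]
  #31 pop 1: in=[-6,3] → [-5,4] (was [-5,3]); enqueue [4]
  #32 pop 5: in=[-6,2] → [-6,5] (no change)
  #33 pop 7: in=[-6,4] → [-6,4] (was [-6,3]); enqueue [0,1]
  #34 pop 4: in=[-6,5] → [-6,5] (no change)
  #35 pop 0: in=[-6,4] → [-6,3] (was [-6,2]); enqueue [5,7]
  #36 pop 1: in=[-6,4] → [-5,5] (was [-5,4]); enqueue [4]
  #37 pop 5: in=[-6,3] → [-6,5] (no change)
  #38 pop 7: in=[-6,5] → [-6,5] (was [-6,4]); enqueue [0,1]
  #39 pop 4: in=[-6,5] → [-6,5] (no change)
  #40 pop 0: in=[-6,5] → [-6,4] (was [-6,3]); enqueue [5,7]
  #41 pop 1: in=[-6,5] → [-5,6] (was [-5,5]); enqueue [4]
  #42 pop 5: in=[-6,4] → [-6,5] (no change)
  #43 pop 7: in=[-6,6] → [-6,6] (was [-6,5]); enqueue [0,1]
  #44 pop 4: in=[-6,6] → [-6,6] (was [-6,5]); enqueue [2,6]
  #45 pop 0: in=[-6,6] → [-6,5] (was [-6,4]); enqueue [5,7]
  #46 pop 1: in=[-6,6] → [-5,6] (no change)
  #47 pop 2: in=[-6,6] → [-6,5] (was [-6,4]); enqueue [4]
  #48 pop 6: in=[-6,6] → [-6,6] (was [-6,5]); enqueue [2]
  #49 pop 5: in=[-6,5] → [-6,5] (no change)
  #50 pop 7: in=[-6,6] → [-6,6] (no change)
  #51 pop 4: in=[-6,6] → [-6,6] (no change)
  #52 pop 2: in=[-6,6] → [-6,5] (no change)

Fixpoint:
  val[0] = [-6,5]
  val[1] = [-5,6]
  val[2] = [-6,5]
  val[3] = [-6,-1]
  val[4] = [-6,6]
  val[5] = [-6,5]
  val[6] = [-6,6]
  val[7] = [-6,6]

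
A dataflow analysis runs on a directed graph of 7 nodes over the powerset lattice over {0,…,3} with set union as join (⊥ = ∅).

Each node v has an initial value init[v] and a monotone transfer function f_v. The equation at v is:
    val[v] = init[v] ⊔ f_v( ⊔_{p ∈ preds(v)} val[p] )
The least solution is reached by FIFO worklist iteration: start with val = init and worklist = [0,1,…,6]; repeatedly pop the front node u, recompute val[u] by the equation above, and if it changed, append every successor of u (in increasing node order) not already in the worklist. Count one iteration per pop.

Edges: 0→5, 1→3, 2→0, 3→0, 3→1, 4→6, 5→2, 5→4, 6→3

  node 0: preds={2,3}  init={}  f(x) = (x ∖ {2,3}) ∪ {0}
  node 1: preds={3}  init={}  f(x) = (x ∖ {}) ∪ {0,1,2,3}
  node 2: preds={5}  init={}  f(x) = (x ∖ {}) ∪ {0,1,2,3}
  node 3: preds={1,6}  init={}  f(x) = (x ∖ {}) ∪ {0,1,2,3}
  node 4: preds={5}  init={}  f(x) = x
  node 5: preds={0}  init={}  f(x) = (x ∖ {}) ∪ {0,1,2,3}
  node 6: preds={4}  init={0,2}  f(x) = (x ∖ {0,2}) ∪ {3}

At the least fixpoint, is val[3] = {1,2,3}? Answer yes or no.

Iteration log — 15 steps:
  step 1. node 0  ⊔preds={}  new={0}  old={}  +wl: 
  step 2. node 1  ⊔preds={}  new={0,1,2,3}  old={}  +wl: 
  step 3. node 2  ⊔preds={}  new={0,1,2,3}  old={}  +wl: 0
  step 4. node 3  ⊔preds={0,1,2,3}  new={0,1,2,3}  old={}  +wl: 1
  step 5. node 4  ⊔preds={}  new={}  stable
  step 6. node 5  ⊔preds={0}  new={0,1,2,3}  old={}  +wl: 2,4
  step 7. node 6  ⊔preds={}  new={0,2,3}  old={0,2}  +wl: 3
  step 8. node 0  ⊔preds={0,1,2,3}  new={0,1}  old={0}  +wl: 5
  step 9. node 1  ⊔preds={0,1,2,3}  new={0,1,2,3}  stable
  step 10. node 2  ⊔preds={0,1,2,3}  new={0,1,2,3}  stable
  step 11. node 4  ⊔preds={0,1,2,3}  new={0,1,2,3}  old={}  +wl: 6
  step 12. node 3  ⊔preds={0,1,2,3}  new={0,1,2,3}  stable
  step 13. node 5  ⊔preds={0,1}  new={0,1,2,3}  stable
  step 14. node 6  ⊔preds={0,1,2,3}  new={0,1,2,3}  old={0,2,3}  +wl: 3
  step 15. node 3  ⊔preds={0,1,2,3}  new={0,1,2,3}  stable

Least fixpoint reached:
  node 0: {0,1}
  node 1: {0,1,2,3}
  node 2: {0,1,2,3}
  node 3: {0,1,2,3}
  node 4: {0,1,2,3}
  node 5: {0,1,2,3}
  node 6: {0,1,2,3}

no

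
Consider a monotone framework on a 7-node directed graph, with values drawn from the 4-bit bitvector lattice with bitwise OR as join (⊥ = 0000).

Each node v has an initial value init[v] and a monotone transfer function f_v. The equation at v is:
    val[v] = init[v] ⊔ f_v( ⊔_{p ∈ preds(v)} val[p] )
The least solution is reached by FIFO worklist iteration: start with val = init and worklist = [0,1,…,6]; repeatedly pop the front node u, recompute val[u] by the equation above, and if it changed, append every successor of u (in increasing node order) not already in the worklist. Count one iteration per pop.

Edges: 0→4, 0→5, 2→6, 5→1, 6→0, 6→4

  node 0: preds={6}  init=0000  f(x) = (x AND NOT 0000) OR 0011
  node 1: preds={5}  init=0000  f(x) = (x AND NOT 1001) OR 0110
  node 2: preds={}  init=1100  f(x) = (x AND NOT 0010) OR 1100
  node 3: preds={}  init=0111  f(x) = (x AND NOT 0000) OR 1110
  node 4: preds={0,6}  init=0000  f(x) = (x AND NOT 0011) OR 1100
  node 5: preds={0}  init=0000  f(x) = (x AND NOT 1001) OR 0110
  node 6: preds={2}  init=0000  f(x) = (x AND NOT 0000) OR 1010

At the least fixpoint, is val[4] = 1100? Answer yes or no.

Iteration log — 11 steps:
  step 1. node 0  ⊔preds=0000  new=0011  old=0000  +wl: 
  step 2. node 1  ⊔preds=0000  new=0110  old=0000  +wl: 
  step 3. node 2  ⊔preds=0000  new=1100  stable
  step 4. node 3  ⊔preds=0000  new=1111  old=0111  +wl: 
  step 5. node 4  ⊔preds=0011  new=1100  old=0000  +wl: 
  step 6. node 5  ⊔preds=0011  new=0110  old=0000  +wl: 1
  step 7. node 6  ⊔preds=1100  new=1110  old=0000  +wl: 0,4
  step 8. node 1  ⊔preds=0110  new=0110  stable
  step 9. node 0  ⊔preds=1110  new=1111  old=0011  +wl: 5
  step 10. node 4  ⊔preds=1111  new=1100  stable
  step 11. node 5  ⊔preds=1111  new=0110  stable

Least fixpoint reached:
  node 0: 1111
  node 1: 0110
  node 2: 1100
  node 3: 1111
  node 4: 1100
  node 5: 0110
  node 6: 1110

yes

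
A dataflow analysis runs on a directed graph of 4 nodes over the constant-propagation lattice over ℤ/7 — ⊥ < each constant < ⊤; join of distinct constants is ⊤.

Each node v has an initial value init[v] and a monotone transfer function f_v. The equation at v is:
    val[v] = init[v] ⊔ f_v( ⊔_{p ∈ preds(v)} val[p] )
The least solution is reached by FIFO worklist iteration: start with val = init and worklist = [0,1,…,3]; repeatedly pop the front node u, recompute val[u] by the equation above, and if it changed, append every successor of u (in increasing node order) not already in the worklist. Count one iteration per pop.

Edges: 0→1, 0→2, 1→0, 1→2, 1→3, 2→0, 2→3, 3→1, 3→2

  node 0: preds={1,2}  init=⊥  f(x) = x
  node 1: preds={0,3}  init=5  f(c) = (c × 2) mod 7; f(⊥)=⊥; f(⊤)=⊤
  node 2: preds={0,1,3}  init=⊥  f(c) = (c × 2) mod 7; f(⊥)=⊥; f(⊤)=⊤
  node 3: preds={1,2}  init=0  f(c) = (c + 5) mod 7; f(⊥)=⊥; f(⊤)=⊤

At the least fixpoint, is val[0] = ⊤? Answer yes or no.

yes

Iteration log — 7 steps:
  step 1. node 0  ⊔preds=5  new=5  old=⊥  +wl: 
  step 2. node 1  ⊔preds=⊤  new=⊤  old=5  +wl: 0
  step 3. node 2  ⊔preds=⊤  new=⊤  old=⊥  +wl: 
  step 4. node 3  ⊔preds=⊤  new=⊤  old=0  +wl: 1,2
  step 5. node 0  ⊔preds=⊤  new=⊤  old=5  +wl: 
  step 6. node 1  ⊔preds=⊤  new=⊤  stable
  step 7. node 2  ⊔preds=⊤  new=⊤  stable

Least fixpoint reached:
  node 0: ⊤
  node 1: ⊤
  node 2: ⊤
  node 3: ⊤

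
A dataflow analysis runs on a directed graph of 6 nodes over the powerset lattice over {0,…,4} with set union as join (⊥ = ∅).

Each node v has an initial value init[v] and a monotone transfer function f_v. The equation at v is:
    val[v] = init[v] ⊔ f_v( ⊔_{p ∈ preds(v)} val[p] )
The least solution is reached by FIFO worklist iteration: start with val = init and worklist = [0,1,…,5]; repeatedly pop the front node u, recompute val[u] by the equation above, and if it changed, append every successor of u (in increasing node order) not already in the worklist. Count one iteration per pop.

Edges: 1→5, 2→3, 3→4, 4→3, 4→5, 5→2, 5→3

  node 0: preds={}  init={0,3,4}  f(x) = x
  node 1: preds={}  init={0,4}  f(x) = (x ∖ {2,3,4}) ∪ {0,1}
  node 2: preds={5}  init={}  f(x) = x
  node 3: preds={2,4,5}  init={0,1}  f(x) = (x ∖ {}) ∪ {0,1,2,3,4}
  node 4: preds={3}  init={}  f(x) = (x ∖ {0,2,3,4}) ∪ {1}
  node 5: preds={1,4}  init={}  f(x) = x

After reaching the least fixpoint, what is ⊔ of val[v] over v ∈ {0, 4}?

Iteration log — 9 steps:
  step 1. node 0  ⊔preds={}  new={0,3,4}  stable
  step 2. node 1  ⊔preds={}  new={0,1,4}  old={0,4}  +wl: 
  step 3. node 2  ⊔preds={}  new={}  stable
  step 4. node 3  ⊔preds={}  new={0,1,2,3,4}  old={0,1}  +wl: 
  step 5. node 4  ⊔preds={0,1,2,3,4}  new={1}  old={}  +wl: 3
  step 6. node 5  ⊔preds={0,1,4}  new={0,1,4}  old={}  +wl: 2
  step 7. node 3  ⊔preds={0,1,4}  new={0,1,2,3,4}  stable
  step 8. node 2  ⊔preds={0,1,4}  new={0,1,4}  old={}  +wl: 3
  step 9. node 3  ⊔preds={0,1,4}  new={0,1,2,3,4}  stable

Least fixpoint reached:
  node 0: {0,3,4}
  node 1: {0,1,4}
  node 2: {0,1,4}
  node 3: {0,1,2,3,4}
  node 4: {1}
  node 5: {0,1,4}

{0,1,3,4}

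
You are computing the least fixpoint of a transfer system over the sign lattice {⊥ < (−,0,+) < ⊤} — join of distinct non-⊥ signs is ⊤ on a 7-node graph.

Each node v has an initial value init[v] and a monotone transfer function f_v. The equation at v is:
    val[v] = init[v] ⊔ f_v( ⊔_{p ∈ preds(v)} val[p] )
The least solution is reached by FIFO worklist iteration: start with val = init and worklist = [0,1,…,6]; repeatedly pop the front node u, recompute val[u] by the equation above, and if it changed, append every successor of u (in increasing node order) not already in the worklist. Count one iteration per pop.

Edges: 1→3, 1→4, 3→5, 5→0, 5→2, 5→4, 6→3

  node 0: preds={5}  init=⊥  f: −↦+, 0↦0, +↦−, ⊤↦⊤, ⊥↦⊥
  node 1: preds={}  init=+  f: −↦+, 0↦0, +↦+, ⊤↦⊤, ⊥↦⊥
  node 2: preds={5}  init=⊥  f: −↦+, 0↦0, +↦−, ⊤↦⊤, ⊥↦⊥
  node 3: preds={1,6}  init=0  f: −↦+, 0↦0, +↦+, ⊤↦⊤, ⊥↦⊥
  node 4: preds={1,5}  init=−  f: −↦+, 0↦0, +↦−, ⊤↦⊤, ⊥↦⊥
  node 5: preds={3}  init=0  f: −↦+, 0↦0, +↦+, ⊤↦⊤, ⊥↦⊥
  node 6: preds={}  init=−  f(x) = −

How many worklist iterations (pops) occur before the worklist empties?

10

Trace (10 dequeues):
  [1] u=0 | in 0 | out 0 | prev ⊥ | push {}
  [2] u=1 | in ⊥ | out + | ==
  [3] u=2 | in 0 | out 0 | prev ⊥ | push {}
  [4] u=3 | in ⊤ | out ⊤ | prev 0 | push {}
  [5] u=4 | in ⊤ | out ⊤ | prev − | push {}
  [6] u=5 | in ⊤ | out ⊤ | prev 0 | push {0,2,4}
  [7] u=6 | in ⊥ | out − | ==
  [8] u=0 | in ⊤ | out ⊤ | prev 0 | push {}
  [9] u=2 | in ⊤ | out ⊤ | prev 0 | push {}
  [10] u=4 | in ⊤ | out ⊤ | ==

Converged values:
  [0] ⊤
  [1] +
  [2] ⊤
  [3] ⊤
  [4] ⊤
  [5] ⊤
  [6] −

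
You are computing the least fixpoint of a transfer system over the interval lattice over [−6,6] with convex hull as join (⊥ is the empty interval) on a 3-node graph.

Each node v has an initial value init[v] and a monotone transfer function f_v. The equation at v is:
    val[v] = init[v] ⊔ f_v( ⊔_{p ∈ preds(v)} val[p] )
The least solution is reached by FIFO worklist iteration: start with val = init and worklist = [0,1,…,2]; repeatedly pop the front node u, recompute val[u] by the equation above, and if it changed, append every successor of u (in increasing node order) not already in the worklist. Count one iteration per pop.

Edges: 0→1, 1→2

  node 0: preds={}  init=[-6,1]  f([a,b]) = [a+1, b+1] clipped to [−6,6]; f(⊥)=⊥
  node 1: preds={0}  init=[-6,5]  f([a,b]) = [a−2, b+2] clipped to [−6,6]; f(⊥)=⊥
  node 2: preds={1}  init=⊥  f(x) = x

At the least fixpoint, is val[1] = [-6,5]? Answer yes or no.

Iteration log — 3 steps:
  step 1. node 0  ⊔preds=⊥  new=[-6,1]  stable
  step 2. node 1  ⊔preds=[-6,1]  new=[-6,5]  stable
  step 3. node 2  ⊔preds=[-6,5]  new=[-6,5]  old=⊥  +wl: 

Least fixpoint reached:
  node 0: [-6,1]
  node 1: [-6,5]
  node 2: [-6,5]

yes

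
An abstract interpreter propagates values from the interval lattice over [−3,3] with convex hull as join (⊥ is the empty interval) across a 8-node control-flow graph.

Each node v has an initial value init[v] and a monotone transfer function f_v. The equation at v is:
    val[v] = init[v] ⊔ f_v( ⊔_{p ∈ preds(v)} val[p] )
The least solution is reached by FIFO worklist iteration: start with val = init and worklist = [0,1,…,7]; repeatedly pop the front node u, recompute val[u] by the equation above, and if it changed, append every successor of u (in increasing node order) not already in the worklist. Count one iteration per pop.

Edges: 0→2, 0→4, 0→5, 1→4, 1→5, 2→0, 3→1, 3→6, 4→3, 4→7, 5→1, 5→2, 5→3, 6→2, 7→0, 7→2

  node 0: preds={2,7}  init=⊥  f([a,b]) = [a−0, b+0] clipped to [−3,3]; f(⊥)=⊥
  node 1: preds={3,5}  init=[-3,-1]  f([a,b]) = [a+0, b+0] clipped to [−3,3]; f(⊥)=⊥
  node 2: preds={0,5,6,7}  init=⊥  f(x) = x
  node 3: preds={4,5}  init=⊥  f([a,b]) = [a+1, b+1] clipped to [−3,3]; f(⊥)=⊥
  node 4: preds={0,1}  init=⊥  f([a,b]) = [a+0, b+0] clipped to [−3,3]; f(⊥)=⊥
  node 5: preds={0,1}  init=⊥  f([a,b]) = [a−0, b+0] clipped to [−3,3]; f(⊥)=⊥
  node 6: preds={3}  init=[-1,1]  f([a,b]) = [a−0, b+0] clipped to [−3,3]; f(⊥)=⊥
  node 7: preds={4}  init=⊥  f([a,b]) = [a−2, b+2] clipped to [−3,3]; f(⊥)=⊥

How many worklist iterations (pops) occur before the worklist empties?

32

Trace (32 dequeues):
  [1] u=0 | in ⊥ | out ⊥ | ==
  [2] u=1 | in ⊥ | out [-3,-1] | ==
  [3] u=2 | in [-1,1] | out [-1,1] | prev ⊥ | push {0}
  [4] u=3 | in ⊥ | out ⊥ | ==
  [5] u=4 | in [-3,-1] | out [-3,-1] | prev ⊥ | push {3}
  [6] u=5 | in [-3,-1] | out [-3,-1] | prev ⊥ | push {1,2}
  [7] u=6 | in ⊥ | out [-1,1] | ==
  [8] u=7 | in [-3,-1] | out [-3,1] | prev ⊥ | push {}
  [9] u=0 | in [-3,1] | out [-3,1] | prev ⊥ | push {4,5}
  [10] u=3 | in [-3,-1] | out [-2,0] | prev ⊥ | push {6}
  [11] u=1 | in [-3,0] | out [-3,0] | prev [-3,-1] | push {}
  [12] u=2 | in [-3,1] | out [-3,1] | prev [-1,1] | push {0}
  [13] u=4 | in [-3,1] | out [-3,1] | prev [-3,-1] | push {3,7}
  [14] u=5 | in [-3,1] | out [-3,1] | prev [-3,-1] | push {1,2}
  [15] u=6 | in [-2,0] | out [-2,1] | prev [-1,1] | push {}
  [16] u=0 | in [-3,1] | out [-3,1] | ==
  [17] u=3 | in [-3,1] | out [-2,2] | prev [-2,0] | push {6}
  [18] u=7 | in [-3,1] | out [-3,3] | prev [-3,1] | push {0}
  [19] u=1 | in [-3,2] | out [-3,2] | prev [-3,0] | push {4,5}
  [20] u=2 | in [-3,3] | out [-3,3] | prev [-3,1] | push {}
  [21] u=6 | in [-2,2] | out [-2,2] | prev [-2,1] | push {2}
  [22] u=0 | in [-3,3] | out [-3,3] | prev [-3,1] | push {}
  [23] u=4 | in [-3,3] | out [-3,3] | prev [-3,1] | push {3,7}
  [24] u=5 | in [-3,3] | out [-3,3] | prev [-3,1] | push {1}
  [25] u=2 | in [-3,3] | out [-3,3] | ==
  [26] u=3 | in [-3,3] | out [-2,3] | prev [-2,2] | push {6}
  [27] u=7 | in [-3,3] | out [-3,3] | ==
  [28] u=1 | in [-3,3] | out [-3,3] | prev [-3,2] | push {4,5}
  [29] u=6 | in [-2,3] | out [-2,3] | prev [-2,2] | push {2}
  [30] u=4 | in [-3,3] | out [-3,3] | ==
  [31] u=5 | in [-3,3] | out [-3,3] | ==
  [32] u=2 | in [-3,3] | out [-3,3] | ==

Converged values:
  [0] [-3,3]
  [1] [-3,3]
  [2] [-3,3]
  [3] [-2,3]
  [4] [-3,3]
  [5] [-3,3]
  [6] [-2,3]
  [7] [-3,3]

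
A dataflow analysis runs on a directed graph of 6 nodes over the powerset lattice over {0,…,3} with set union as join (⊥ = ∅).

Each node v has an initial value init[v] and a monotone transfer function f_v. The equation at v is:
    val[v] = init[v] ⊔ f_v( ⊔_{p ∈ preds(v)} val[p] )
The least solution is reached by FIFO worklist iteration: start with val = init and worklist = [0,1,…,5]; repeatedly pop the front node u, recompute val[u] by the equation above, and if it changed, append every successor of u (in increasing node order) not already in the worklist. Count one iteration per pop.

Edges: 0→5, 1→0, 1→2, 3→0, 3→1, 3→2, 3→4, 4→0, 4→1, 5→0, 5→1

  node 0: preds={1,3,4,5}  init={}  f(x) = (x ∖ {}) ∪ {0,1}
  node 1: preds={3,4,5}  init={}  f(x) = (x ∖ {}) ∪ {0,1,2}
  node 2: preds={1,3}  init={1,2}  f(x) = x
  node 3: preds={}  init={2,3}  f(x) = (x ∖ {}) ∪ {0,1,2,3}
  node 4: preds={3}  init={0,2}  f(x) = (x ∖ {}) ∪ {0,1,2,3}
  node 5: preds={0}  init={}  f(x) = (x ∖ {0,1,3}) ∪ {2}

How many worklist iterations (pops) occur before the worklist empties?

9

Iteration log — 9 steps:
  step 1. node 0  ⊔preds={0,2,3}  new={0,1,2,3}  old={}  +wl: 
  step 2. node 1  ⊔preds={0,2,3}  new={0,1,2,3}  old={}  +wl: 0
  step 3. node 2  ⊔preds={0,1,2,3}  new={0,1,2,3}  old={1,2}  +wl: 
  step 4. node 3  ⊔preds={}  new={0,1,2,3}  old={2,3}  +wl: 1,2
  step 5. node 4  ⊔preds={0,1,2,3}  new={0,1,2,3}  old={0,2}  +wl: 
  step 6. node 5  ⊔preds={0,1,2,3}  new={2}  old={}  +wl: 
  step 7. node 0  ⊔preds={0,1,2,3}  new={0,1,2,3}  stable
  step 8. node 1  ⊔preds={0,1,2,3}  new={0,1,2,3}  stable
  step 9. node 2  ⊔preds={0,1,2,3}  new={0,1,2,3}  stable

Least fixpoint reached:
  node 0: {0,1,2,3}
  node 1: {0,1,2,3}
  node 2: {0,1,2,3}
  node 3: {0,1,2,3}
  node 4: {0,1,2,3}
  node 5: {2}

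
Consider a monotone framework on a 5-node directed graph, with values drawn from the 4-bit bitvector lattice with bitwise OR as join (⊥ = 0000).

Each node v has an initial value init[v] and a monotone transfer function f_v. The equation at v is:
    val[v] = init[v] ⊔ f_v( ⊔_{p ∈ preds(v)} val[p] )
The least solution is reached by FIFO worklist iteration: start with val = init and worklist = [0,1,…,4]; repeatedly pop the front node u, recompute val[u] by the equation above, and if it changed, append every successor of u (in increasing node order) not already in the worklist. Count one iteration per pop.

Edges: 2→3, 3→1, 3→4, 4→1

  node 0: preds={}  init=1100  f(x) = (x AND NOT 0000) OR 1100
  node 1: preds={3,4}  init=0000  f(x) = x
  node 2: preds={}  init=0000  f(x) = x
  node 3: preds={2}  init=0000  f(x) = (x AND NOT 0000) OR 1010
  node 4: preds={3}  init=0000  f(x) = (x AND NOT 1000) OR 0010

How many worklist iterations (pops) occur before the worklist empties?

Trace (6 dequeues):
  [1] u=0 | in 0000 | out 1100 | ==
  [2] u=1 | in 0000 | out 0000 | ==
  [3] u=2 | in 0000 | out 0000 | ==
  [4] u=3 | in 0000 | out 1010 | prev 0000 | push {1}
  [5] u=4 | in 1010 | out 0010 | prev 0000 | push {}
  [6] u=1 | in 1010 | out 1010 | prev 0000 | push {}

Converged values:
  [0] 1100
  [1] 1010
  [2] 0000
  [3] 1010
  [4] 0010

6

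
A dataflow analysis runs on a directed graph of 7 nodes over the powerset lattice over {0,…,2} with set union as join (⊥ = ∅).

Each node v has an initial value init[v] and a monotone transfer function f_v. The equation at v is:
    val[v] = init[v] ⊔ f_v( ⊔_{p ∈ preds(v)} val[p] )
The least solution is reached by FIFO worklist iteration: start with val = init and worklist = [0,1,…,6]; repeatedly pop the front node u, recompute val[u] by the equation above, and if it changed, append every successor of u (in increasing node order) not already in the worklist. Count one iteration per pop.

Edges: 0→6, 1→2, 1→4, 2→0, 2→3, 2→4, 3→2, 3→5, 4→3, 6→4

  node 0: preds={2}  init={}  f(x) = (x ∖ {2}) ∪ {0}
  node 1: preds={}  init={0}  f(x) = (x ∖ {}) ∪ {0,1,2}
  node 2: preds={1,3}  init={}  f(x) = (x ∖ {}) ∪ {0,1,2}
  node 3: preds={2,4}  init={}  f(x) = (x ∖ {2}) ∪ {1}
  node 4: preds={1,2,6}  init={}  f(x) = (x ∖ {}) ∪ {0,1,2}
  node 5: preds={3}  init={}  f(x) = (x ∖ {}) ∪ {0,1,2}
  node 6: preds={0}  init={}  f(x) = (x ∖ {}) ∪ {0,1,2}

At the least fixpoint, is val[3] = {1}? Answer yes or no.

Worklist (12 pops):
  #1 pop 0: in={} → {0} (was {}); enqueue []
  #2 pop 1: in={} → {0,1,2} (was {0}); enqueue []
  #3 pop 2: in={0,1,2} → {0,1,2} (was {}); enqueue [0]
  #4 pop 3: in={0,1,2} → {0,1} (was {}); enqueue [2]
  #5 pop 4: in={0,1,2} → {0,1,2} (was {}); enqueue [3]
  #6 pop 5: in={0,1} → {0,1,2} (was {}); enqueue []
  #7 pop 6: in={0} → {0,1,2} (was {}); enqueue [4]
  #8 pop 0: in={0,1,2} → {0,1} (was {0}); enqueue [6]
  #9 pop 2: in={0,1,2} → {0,1,2} (no change)
  #10 pop 3: in={0,1,2} → {0,1} (no change)
  #11 pop 4: in={0,1,2} → {0,1,2} (no change)
  #12 pop 6: in={0,1} → {0,1,2} (no change)

Fixpoint:
  val[0] = {0,1}
  val[1] = {0,1,2}
  val[2] = {0,1,2}
  val[3] = {0,1}
  val[4] = {0,1,2}
  val[5] = {0,1,2}
  val[6] = {0,1,2}

no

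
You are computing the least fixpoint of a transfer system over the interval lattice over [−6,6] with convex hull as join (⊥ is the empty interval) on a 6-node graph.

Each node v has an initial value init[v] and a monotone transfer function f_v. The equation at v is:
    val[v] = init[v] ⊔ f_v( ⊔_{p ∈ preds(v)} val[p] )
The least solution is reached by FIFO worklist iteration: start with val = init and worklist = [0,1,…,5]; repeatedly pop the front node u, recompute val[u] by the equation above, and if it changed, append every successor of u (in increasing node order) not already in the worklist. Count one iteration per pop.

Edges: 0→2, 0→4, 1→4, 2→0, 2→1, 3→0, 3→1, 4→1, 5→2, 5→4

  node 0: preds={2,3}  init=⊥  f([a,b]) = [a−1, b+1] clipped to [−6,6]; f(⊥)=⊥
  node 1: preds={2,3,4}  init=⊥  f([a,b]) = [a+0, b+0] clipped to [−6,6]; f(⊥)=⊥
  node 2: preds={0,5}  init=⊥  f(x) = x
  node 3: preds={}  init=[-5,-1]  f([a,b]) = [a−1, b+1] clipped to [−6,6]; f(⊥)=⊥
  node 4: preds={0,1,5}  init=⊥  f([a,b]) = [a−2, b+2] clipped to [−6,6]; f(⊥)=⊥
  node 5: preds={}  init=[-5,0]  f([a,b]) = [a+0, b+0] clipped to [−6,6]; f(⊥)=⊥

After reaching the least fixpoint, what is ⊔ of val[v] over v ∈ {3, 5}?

[-5,0]

Iteration log — 32 steps:
  step 1. node 0  ⊔preds=[-5,-1]  new=[-6,0]  old=⊥  +wl: 
  step 2. node 1  ⊔preds=[-5,-1]  new=[-5,-1]  old=⊥  +wl: 
  step 3. node 2  ⊔preds=[-6,0]  new=[-6,0]  old=⊥  +wl: 0,1
  step 4. node 3  ⊔preds=⊥  new=[-5,-1]  stable
  step 5. node 4  ⊔preds=[-6,0]  new=[-6,2]  old=⊥  +wl: 
  step 6. node 5  ⊔preds=⊥  new=[-5,0]  stable
  step 7. node 0  ⊔preds=[-6,0]  new=[-6,1]  old=[-6,0]  +wl: 2,4
  step 8. node 1  ⊔preds=[-6,2]  new=[-6,2]  old=[-5,-1]  +wl: 
  step 9. node 2  ⊔preds=[-6,1]  new=[-6,1]  old=[-6,0]  +wl: 0,1
  step 10. node 4  ⊔preds=[-6,2]  new=[-6,4]  old=[-6,2]  +wl: 
  step 11. node 0  ⊔preds=[-6,1]  new=[-6,2]  old=[-6,1]  +wl: 2,4
  step 12. node 1  ⊔preds=[-6,4]  new=[-6,4]  old=[-6,2]  +wl: 
  step 13. node 2  ⊔preds=[-6,2]  new=[-6,2]  old=[-6,1]  +wl: 0,1
  step 14. node 4  ⊔preds=[-6,4]  new=[-6,6]  old=[-6,4]  +wl: 
  step 15. node 0  ⊔preds=[-6,2]  new=[-6,3]  old=[-6,2]  +wl: 2,4
  step 16. node 1  ⊔preds=[-6,6]  new=[-6,6]  old=[-6,4]  +wl: 
  step 17. node 2  ⊔preds=[-6,3]  new=[-6,3]  old=[-6,2]  +wl: 0,1
  step 18. node 4  ⊔preds=[-6,6]  new=[-6,6]  stable
  step 19. node 0  ⊔preds=[-6,3]  new=[-6,4]  old=[-6,3]  +wl: 2,4
  step 20. node 1  ⊔preds=[-6,6]  new=[-6,6]  stable
  step 21. node 2  ⊔preds=[-6,4]  new=[-6,4]  old=[-6,3]  +wl: 0,1
  step 22. node 4  ⊔preds=[-6,6]  new=[-6,6]  stable
  step 23. node 0  ⊔preds=[-6,4]  new=[-6,5]  old=[-6,4]  +wl: 2,4
  step 24. node 1  ⊔preds=[-6,6]  new=[-6,6]  stable
  step 25. node 2  ⊔preds=[-6,5]  new=[-6,5]  old=[-6,4]  +wl: 0,1
  step 26. node 4  ⊔preds=[-6,6]  new=[-6,6]  stable
  step 27. node 0  ⊔preds=[-6,5]  new=[-6,6]  old=[-6,5]  +wl: 2,4
  step 28. node 1  ⊔preds=[-6,6]  new=[-6,6]  stable
  step 29. node 2  ⊔preds=[-6,6]  new=[-6,6]  old=[-6,5]  +wl: 0,1
  step 30. node 4  ⊔preds=[-6,6]  new=[-6,6]  stable
  step 31. node 0  ⊔preds=[-6,6]  new=[-6,6]  stable
  step 32. node 1  ⊔preds=[-6,6]  new=[-6,6]  stable

Least fixpoint reached:
  node 0: [-6,6]
  node 1: [-6,6]
  node 2: [-6,6]
  node 3: [-5,-1]
  node 4: [-6,6]
  node 5: [-5,0]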